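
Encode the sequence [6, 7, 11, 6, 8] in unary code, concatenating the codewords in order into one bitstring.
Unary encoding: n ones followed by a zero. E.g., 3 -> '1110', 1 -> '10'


Encode each number as n ones followed by a terminating 0:
  6 -> 1111110 (7 bits)
  7 -> 11111110 (8 bits)
  11 -> 111111111110 (12 bits)
  6 -> 1111110 (7 bits)
  8 -> 111111110 (9 bits)
Total length = 7 + 8 + 12 + 7 + 9 = 43 bits.

Unary([6, 7, 11, 6, 8]) = 1111110111111101111111111101111110111111110 (43 bits)


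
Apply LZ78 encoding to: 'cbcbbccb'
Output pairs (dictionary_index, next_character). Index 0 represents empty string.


LZ78 encoding steps:
Dictionary: {0: ''}
Step 1: w='' (idx 0), next='c' -> output (0, 'c'), add 'c' as idx 1
Step 2: w='' (idx 0), next='b' -> output (0, 'b'), add 'b' as idx 2
Step 3: w='c' (idx 1), next='b' -> output (1, 'b'), add 'cb' as idx 3
Step 4: w='b' (idx 2), next='c' -> output (2, 'c'), add 'bc' as idx 4
Step 5: w='cb' (idx 3), end of input -> output (3, '')


Encoded: [(0, 'c'), (0, 'b'), (1, 'b'), (2, 'c'), (3, '')]


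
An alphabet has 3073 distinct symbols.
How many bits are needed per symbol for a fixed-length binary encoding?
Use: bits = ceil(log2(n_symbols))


log2(3073) = 11.5854
Bracket: 2^11 = 2048 < 3073 <= 2^12 = 4096
So ceil(log2(3073)) = 12

bits = ceil(log2(3073)) = ceil(11.5854) = 12 bits


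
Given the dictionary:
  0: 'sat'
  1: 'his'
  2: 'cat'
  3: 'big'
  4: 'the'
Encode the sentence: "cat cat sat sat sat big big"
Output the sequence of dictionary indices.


Look up each word in the dictionary:
  'cat' -> 2
  'cat' -> 2
  'sat' -> 0
  'sat' -> 0
  'sat' -> 0
  'big' -> 3
  'big' -> 3

Encoded: [2, 2, 0, 0, 0, 3, 3]


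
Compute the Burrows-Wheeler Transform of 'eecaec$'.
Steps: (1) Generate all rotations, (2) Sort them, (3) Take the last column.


Rotations (sorted):
  0: $eecaec -> last char: c
  1: aec$eec -> last char: c
  2: c$eecae -> last char: e
  3: caec$ee -> last char: e
  4: ec$eeca -> last char: a
  5: ecaec$e -> last char: e
  6: eecaec$ -> last char: $


BWT = cceeae$


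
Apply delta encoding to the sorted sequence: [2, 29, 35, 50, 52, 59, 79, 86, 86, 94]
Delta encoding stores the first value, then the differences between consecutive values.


First value: 2
Deltas:
  29 - 2 = 27
  35 - 29 = 6
  50 - 35 = 15
  52 - 50 = 2
  59 - 52 = 7
  79 - 59 = 20
  86 - 79 = 7
  86 - 86 = 0
  94 - 86 = 8


Delta encoded: [2, 27, 6, 15, 2, 7, 20, 7, 0, 8]


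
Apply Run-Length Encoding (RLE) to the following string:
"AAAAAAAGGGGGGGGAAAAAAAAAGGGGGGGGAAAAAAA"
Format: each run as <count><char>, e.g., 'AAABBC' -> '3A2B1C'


Scanning runs left to right:
  i=0: run of 'A' x 7 -> '7A'
  i=7: run of 'G' x 8 -> '8G'
  i=15: run of 'A' x 9 -> '9A'
  i=24: run of 'G' x 8 -> '8G'
  i=32: run of 'A' x 7 -> '7A'

RLE = 7A8G9A8G7A


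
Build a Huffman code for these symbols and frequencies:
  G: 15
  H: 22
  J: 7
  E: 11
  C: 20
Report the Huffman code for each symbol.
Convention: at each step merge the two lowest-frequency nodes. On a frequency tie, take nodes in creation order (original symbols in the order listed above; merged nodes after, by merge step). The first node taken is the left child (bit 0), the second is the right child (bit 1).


Huffman tree construction:
Step 1: Merge J(7) + E(11) = 18
Step 2: Merge G(15) + (J+E)(18) = 33
Step 3: Merge C(20) + H(22) = 42
Step 4: Merge (G+(J+E))(33) + (C+H)(42) = 75
Read each symbol's code off the tree from the root (left child = 0, right child = 1).

Codes:
  G: 00 (length 2)
  H: 11 (length 2)
  J: 010 (length 3)
  E: 011 (length 3)
  C: 10 (length 2)
Average code length: 168/75 = 2.2400 bits/symbol


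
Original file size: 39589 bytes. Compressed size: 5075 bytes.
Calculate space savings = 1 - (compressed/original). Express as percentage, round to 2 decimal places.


ratio = compressed/original = 5075/39589 = 0.128192
savings = 1 - ratio = 1 - 0.128192 = 0.871808
as a percentage: 0.871808 * 100 = 87.18%

Space savings = 1 - 5075/39589 = 87.18%


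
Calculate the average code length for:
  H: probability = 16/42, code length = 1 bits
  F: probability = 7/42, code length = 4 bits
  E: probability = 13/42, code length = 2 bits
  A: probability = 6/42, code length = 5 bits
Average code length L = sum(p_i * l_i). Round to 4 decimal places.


Weighted contributions p_i * l_i:
  H: (16/42) * 1 = 16/42
  F: (7/42) * 4 = 28/42
  E: (13/42) * 2 = 26/42
  A: (6/42) * 5 = 30/42
Sum = (16 + 28 + 26 + 30)/42 = 100/42

L = 100/42 = 2.3810 bits/symbol


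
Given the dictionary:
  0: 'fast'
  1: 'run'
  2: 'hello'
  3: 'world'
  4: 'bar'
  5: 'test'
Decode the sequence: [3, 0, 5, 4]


Look up each index in the dictionary:
  3 -> 'world'
  0 -> 'fast'
  5 -> 'test'
  4 -> 'bar'

Decoded: "world fast test bar"


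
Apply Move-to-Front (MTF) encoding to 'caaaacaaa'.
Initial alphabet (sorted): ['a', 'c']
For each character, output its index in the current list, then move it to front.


MTF encoding:
'c': index 1 in ['a', 'c'] -> ['c', 'a']
'a': index 1 in ['c', 'a'] -> ['a', 'c']
'a': index 0 in ['a', 'c'] -> ['a', 'c']
'a': index 0 in ['a', 'c'] -> ['a', 'c']
'a': index 0 in ['a', 'c'] -> ['a', 'c']
'c': index 1 in ['a', 'c'] -> ['c', 'a']
'a': index 1 in ['c', 'a'] -> ['a', 'c']
'a': index 0 in ['a', 'c'] -> ['a', 'c']
'a': index 0 in ['a', 'c'] -> ['a', 'c']


Output: [1, 1, 0, 0, 0, 1, 1, 0, 0]


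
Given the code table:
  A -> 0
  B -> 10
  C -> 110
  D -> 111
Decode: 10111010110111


Decoding:
10 -> B
111 -> D
0 -> A
10 -> B
110 -> C
111 -> D


Result: BDABCD


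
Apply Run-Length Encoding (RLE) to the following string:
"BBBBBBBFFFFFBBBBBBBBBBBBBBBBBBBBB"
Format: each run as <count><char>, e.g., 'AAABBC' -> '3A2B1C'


Scanning runs left to right:
  i=0: run of 'B' x 7 -> '7B'
  i=7: run of 'F' x 5 -> '5F'
  i=12: run of 'B' x 21 -> '21B'

RLE = 7B5F21B


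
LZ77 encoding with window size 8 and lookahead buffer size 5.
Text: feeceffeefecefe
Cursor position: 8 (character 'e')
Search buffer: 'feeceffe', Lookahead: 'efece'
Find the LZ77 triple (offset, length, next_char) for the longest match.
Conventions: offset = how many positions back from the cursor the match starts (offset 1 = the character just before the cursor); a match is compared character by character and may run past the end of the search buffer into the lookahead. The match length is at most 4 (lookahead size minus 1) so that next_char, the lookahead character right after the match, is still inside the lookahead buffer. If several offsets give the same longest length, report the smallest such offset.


Try each offset into the search buffer:
  offset=1 (pos 7, char 'e'): match length 1
  offset=2 (pos 6, char 'f'): match length 0
  offset=3 (pos 5, char 'f'): match length 0
  offset=4 (pos 4, char 'e'): match length 2
  offset=5 (pos 3, char 'c'): match length 0
  offset=6 (pos 2, char 'e'): match length 1
  offset=7 (pos 1, char 'e'): match length 1
  offset=8 (pos 0, char 'f'): match length 0
Longest match has length 2 at offset 4.
next_char = character at position 8 + 2 = 10 -> 'e'

Best match: offset=4, length=2 (matching 'ef' starting at position 4)
LZ77 triple: (4, 2, 'e')


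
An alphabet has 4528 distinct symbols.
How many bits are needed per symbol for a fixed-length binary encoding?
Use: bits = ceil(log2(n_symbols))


log2(4528) = 12.1447
Bracket: 2^12 = 4096 < 4528 <= 2^13 = 8192
So ceil(log2(4528)) = 13

bits = ceil(log2(4528)) = ceil(12.1447) = 13 bits


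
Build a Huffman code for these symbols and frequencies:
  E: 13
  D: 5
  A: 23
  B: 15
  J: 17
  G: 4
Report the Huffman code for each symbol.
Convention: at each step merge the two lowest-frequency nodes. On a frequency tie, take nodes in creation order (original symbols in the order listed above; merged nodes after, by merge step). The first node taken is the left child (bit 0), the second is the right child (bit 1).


Huffman tree construction:
Step 1: Merge G(4) + D(5) = 9
Step 2: Merge (G+D)(9) + E(13) = 22
Step 3: Merge B(15) + J(17) = 32
Step 4: Merge ((G+D)+E)(22) + A(23) = 45
Step 5: Merge (B+J)(32) + (((G+D)+E)+A)(45) = 77
Read each symbol's code off the tree from the root (left child = 0, right child = 1).

Codes:
  E: 101 (length 3)
  D: 1001 (length 4)
  A: 11 (length 2)
  B: 00 (length 2)
  J: 01 (length 2)
  G: 1000 (length 4)
Average code length: 185/77 = 2.4026 bits/symbol


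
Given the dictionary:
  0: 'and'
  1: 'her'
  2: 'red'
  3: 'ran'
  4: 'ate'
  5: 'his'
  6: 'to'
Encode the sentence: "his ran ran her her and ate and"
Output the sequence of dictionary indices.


Look up each word in the dictionary:
  'his' -> 5
  'ran' -> 3
  'ran' -> 3
  'her' -> 1
  'her' -> 1
  'and' -> 0
  'ate' -> 4
  'and' -> 0

Encoded: [5, 3, 3, 1, 1, 0, 4, 0]


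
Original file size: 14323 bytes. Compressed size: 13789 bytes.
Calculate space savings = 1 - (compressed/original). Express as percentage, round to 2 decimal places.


ratio = compressed/original = 13789/14323 = 0.962717
savings = 1 - ratio = 1 - 0.962717 = 0.037283
as a percentage: 0.037283 * 100 = 3.73%

Space savings = 1 - 13789/14323 = 3.73%


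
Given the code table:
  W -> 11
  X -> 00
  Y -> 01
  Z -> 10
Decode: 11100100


Decoding:
11 -> W
10 -> Z
01 -> Y
00 -> X


Result: WZYX


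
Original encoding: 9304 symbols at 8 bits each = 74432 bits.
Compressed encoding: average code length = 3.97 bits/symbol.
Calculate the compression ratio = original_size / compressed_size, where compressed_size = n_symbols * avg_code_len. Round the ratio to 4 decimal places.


original_size = n_symbols * orig_bits = 9304 * 8 = 74432 bits
compressed_size = n_symbols * avg_code_len = 9304 * 3.97 = 36936.88 bits
ratio = original_size / compressed_size = 74432 / 36936.88 = 2.0151

Compression ratio = 2.0151


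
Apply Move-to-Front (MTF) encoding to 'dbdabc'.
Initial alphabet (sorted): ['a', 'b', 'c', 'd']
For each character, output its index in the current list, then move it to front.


MTF encoding:
'd': index 3 in ['a', 'b', 'c', 'd'] -> ['d', 'a', 'b', 'c']
'b': index 2 in ['d', 'a', 'b', 'c'] -> ['b', 'd', 'a', 'c']
'd': index 1 in ['b', 'd', 'a', 'c'] -> ['d', 'b', 'a', 'c']
'a': index 2 in ['d', 'b', 'a', 'c'] -> ['a', 'd', 'b', 'c']
'b': index 2 in ['a', 'd', 'b', 'c'] -> ['b', 'a', 'd', 'c']
'c': index 3 in ['b', 'a', 'd', 'c'] -> ['c', 'b', 'a', 'd']


Output: [3, 2, 1, 2, 2, 3]


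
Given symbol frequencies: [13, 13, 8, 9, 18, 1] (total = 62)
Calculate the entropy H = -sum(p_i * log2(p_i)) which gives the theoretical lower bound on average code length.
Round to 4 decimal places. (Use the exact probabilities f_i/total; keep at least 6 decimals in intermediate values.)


Per-symbol terms -p_i * log2(p_i) with p_i = f_i/62:
  p = 13/62 = 0.209677: log2(p) = -2.253757, -p*log2(p) = 0.472562
  p = 13/62 = 0.209677: log2(p) = -2.253757, -p*log2(p) = 0.472562
  p = 8/62 = 0.129032: log2(p) = -2.954196, -p*log2(p) = 0.381187
  p = 9/62 = 0.145161: log2(p) = -2.784271, -p*log2(p) = 0.404168
  p = 18/62 = 0.290323: log2(p) = -1.784271, -p*log2(p) = 0.518014
  p = 1/62 = 0.016129: log2(p) = -5.954196, -p*log2(p) = 0.096035
H = 0.472562 + 0.472562 + 0.381187 + 0.404168 + 0.518014 + 0.096035 = 2.344528

H = 2.3445 bits/symbol


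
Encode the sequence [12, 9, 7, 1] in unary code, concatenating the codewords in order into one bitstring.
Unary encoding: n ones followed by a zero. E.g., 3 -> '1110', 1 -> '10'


Encode each number as n ones followed by a terminating 0:
  12 -> 1111111111110 (13 bits)
  9 -> 1111111110 (10 bits)
  7 -> 11111110 (8 bits)
  1 -> 10 (2 bits)
Total length = 13 + 10 + 8 + 2 = 33 bits.

Unary([12, 9, 7, 1]) = 111111111111011111111101111111010 (33 bits)


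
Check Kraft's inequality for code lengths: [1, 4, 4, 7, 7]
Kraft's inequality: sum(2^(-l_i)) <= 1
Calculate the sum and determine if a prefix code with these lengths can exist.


Sum = 2^(-1) + 2^(-4) + 2^(-4) + 2^(-7) + 2^(-7)
    = 0.5 + 0.0625 + 0.0625 + 0.0078125 + 0.0078125
    = 82/128 = 0.640625
Since 0.640625 <= 1, Kraft's inequality IS satisfied.
A prefix code with these lengths CAN exist.

Kraft sum = 0.640625. Satisfied.


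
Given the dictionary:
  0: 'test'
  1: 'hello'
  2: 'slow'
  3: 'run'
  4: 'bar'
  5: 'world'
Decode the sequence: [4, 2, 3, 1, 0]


Look up each index in the dictionary:
  4 -> 'bar'
  2 -> 'slow'
  3 -> 'run'
  1 -> 'hello'
  0 -> 'test'

Decoded: "bar slow run hello test"


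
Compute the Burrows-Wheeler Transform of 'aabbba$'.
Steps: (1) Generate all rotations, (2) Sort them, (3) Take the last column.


Rotations (sorted):
  0: $aabbba -> last char: a
  1: a$aabbb -> last char: b
  2: aabbba$ -> last char: $
  3: abbba$a -> last char: a
  4: ba$aabb -> last char: b
  5: bba$aab -> last char: b
  6: bbba$aa -> last char: a


BWT = ab$abba


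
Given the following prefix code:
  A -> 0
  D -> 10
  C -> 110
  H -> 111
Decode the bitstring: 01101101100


Decoding step by step:
Bits 0 -> A
Bits 110 -> C
Bits 110 -> C
Bits 110 -> C
Bits 0 -> A


Decoded message: ACCCA


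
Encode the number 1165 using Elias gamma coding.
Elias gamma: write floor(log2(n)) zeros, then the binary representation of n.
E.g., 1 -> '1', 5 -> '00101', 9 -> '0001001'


num_bits = floor(log2(1165)) + 1 = 11
leading_zeros = num_bits - 1 = 10
binary(1165) = 10010001101

Elias gamma(1165) = '0000000000' + '10010001101' = 000000000010010001101 (21 bits)


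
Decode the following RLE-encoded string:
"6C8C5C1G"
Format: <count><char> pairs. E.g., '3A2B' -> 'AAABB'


Expanding each <count><char> pair:
  6C -> 'CCCCCC'
  8C -> 'CCCCCCCC'
  5C -> 'CCCCC'
  1G -> 'G'

Decoded = CCCCCCCCCCCCCCCCCCCG


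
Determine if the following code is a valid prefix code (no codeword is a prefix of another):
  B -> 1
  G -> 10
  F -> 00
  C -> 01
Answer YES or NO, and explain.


Checking each pair (does one codeword prefix another?):
  B='1' vs G='10': prefix -- VIOLATION

NO -- this is NOT a valid prefix code. B (1) is a prefix of G (10).


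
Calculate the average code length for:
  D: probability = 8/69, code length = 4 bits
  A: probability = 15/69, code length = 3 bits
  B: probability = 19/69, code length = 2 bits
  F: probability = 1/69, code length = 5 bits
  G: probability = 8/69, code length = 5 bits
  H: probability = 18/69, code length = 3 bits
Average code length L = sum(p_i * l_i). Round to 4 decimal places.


Weighted contributions p_i * l_i:
  D: (8/69) * 4 = 32/69
  A: (15/69) * 3 = 45/69
  B: (19/69) * 2 = 38/69
  F: (1/69) * 5 = 5/69
  G: (8/69) * 5 = 40/69
  H: (18/69) * 3 = 54/69
Sum = (32 + 45 + 38 + 5 + 40 + 54)/69 = 214/69

L = 214/69 = 3.1014 bits/symbol


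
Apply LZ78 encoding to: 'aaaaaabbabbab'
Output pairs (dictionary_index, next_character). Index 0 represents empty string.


LZ78 encoding steps:
Dictionary: {0: ''}
Step 1: w='' (idx 0), next='a' -> output (0, 'a'), add 'a' as idx 1
Step 2: w='a' (idx 1), next='a' -> output (1, 'a'), add 'aa' as idx 2
Step 3: w='aa' (idx 2), next='a' -> output (2, 'a'), add 'aaa' as idx 3
Step 4: w='' (idx 0), next='b' -> output (0, 'b'), add 'b' as idx 4
Step 5: w='b' (idx 4), next='a' -> output (4, 'a'), add 'ba' as idx 5
Step 6: w='b' (idx 4), next='b' -> output (4, 'b'), add 'bb' as idx 6
Step 7: w='a' (idx 1), next='b' -> output (1, 'b'), add 'ab' as idx 7


Encoded: [(0, 'a'), (1, 'a'), (2, 'a'), (0, 'b'), (4, 'a'), (4, 'b'), (1, 'b')]


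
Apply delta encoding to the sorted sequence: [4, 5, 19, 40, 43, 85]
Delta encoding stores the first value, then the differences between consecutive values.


First value: 4
Deltas:
  5 - 4 = 1
  19 - 5 = 14
  40 - 19 = 21
  43 - 40 = 3
  85 - 43 = 42


Delta encoded: [4, 1, 14, 21, 3, 42]


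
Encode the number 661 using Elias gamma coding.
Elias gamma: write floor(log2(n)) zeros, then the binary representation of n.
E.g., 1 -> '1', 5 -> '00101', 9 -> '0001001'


num_bits = floor(log2(661)) + 1 = 10
leading_zeros = num_bits - 1 = 9
binary(661) = 1010010101

Elias gamma(661) = '000000000' + '1010010101' = 0000000001010010101 (19 bits)


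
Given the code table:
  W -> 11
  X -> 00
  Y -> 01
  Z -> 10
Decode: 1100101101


Decoding:
11 -> W
00 -> X
10 -> Z
11 -> W
01 -> Y


Result: WXZWY


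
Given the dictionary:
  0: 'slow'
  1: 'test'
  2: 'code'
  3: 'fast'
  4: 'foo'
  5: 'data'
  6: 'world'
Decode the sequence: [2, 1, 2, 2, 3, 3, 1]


Look up each index in the dictionary:
  2 -> 'code'
  1 -> 'test'
  2 -> 'code'
  2 -> 'code'
  3 -> 'fast'
  3 -> 'fast'
  1 -> 'test'

Decoded: "code test code code fast fast test"


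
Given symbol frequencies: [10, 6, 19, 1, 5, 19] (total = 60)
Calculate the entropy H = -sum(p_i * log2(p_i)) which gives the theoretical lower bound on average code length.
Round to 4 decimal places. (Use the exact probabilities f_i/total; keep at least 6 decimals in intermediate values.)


Per-symbol terms -p_i * log2(p_i) with p_i = f_i/60:
  p = 10/60 = 0.166667: log2(p) = -2.584963, -p*log2(p) = 0.430827
  p = 6/60 = 0.100000: log2(p) = -3.321928, -p*log2(p) = 0.332193
  p = 19/60 = 0.316667: log2(p) = -1.658963, -p*log2(p) = 0.525338
  p = 1/60 = 0.016667: log2(p) = -5.906891, -p*log2(p) = 0.098448
  p = 5/60 = 0.083333: log2(p) = -3.584963, -p*log2(p) = 0.298747
  p = 19/60 = 0.316667: log2(p) = -1.658963, -p*log2(p) = 0.525338
H = 0.430827 + 0.332193 + 0.525338 + 0.098448 + 0.298747 + 0.525338 = 2.210891

H = 2.2109 bits/symbol


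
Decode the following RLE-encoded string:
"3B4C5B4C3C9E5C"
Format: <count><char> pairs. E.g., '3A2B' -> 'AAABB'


Expanding each <count><char> pair:
  3B -> 'BBB'
  4C -> 'CCCC'
  5B -> 'BBBBB'
  4C -> 'CCCC'
  3C -> 'CCC'
  9E -> 'EEEEEEEEE'
  5C -> 'CCCCC'

Decoded = BBBCCCCBBBBBCCCCCCCEEEEEEEEECCCCC


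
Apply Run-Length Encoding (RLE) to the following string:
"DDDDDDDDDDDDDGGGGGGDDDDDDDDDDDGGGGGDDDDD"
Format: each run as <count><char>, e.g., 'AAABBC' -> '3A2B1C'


Scanning runs left to right:
  i=0: run of 'D' x 13 -> '13D'
  i=13: run of 'G' x 6 -> '6G'
  i=19: run of 'D' x 11 -> '11D'
  i=30: run of 'G' x 5 -> '5G'
  i=35: run of 'D' x 5 -> '5D'

RLE = 13D6G11D5G5D


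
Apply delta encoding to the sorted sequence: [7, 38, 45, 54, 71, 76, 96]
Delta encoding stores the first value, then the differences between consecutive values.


First value: 7
Deltas:
  38 - 7 = 31
  45 - 38 = 7
  54 - 45 = 9
  71 - 54 = 17
  76 - 71 = 5
  96 - 76 = 20


Delta encoded: [7, 31, 7, 9, 17, 5, 20]


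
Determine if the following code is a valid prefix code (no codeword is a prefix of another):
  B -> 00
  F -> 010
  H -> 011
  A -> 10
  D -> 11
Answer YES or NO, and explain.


Checking each pair (does one codeword prefix another?):
  B='00' vs F='010': no prefix
  B='00' vs H='011': no prefix
  B='00' vs A='10': no prefix
  B='00' vs D='11': no prefix
  F='010' vs B='00': no prefix
  F='010' vs H='011': no prefix
  F='010' vs A='10': no prefix
  F='010' vs D='11': no prefix
  H='011' vs B='00': no prefix
  H='011' vs F='010': no prefix
  H='011' vs A='10': no prefix
  H='011' vs D='11': no prefix
  A='10' vs B='00': no prefix
  A='10' vs F='010': no prefix
  A='10' vs H='011': no prefix
  A='10' vs D='11': no prefix
  D='11' vs B='00': no prefix
  D='11' vs F='010': no prefix
  D='11' vs H='011': no prefix
  D='11' vs A='10': no prefix
No violation found over all pairs.

YES -- this is a valid prefix code. No codeword is a prefix of any other codeword.


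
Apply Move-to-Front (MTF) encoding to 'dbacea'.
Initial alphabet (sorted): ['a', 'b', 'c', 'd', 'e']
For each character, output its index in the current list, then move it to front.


MTF encoding:
'd': index 3 in ['a', 'b', 'c', 'd', 'e'] -> ['d', 'a', 'b', 'c', 'e']
'b': index 2 in ['d', 'a', 'b', 'c', 'e'] -> ['b', 'd', 'a', 'c', 'e']
'a': index 2 in ['b', 'd', 'a', 'c', 'e'] -> ['a', 'b', 'd', 'c', 'e']
'c': index 3 in ['a', 'b', 'd', 'c', 'e'] -> ['c', 'a', 'b', 'd', 'e']
'e': index 4 in ['c', 'a', 'b', 'd', 'e'] -> ['e', 'c', 'a', 'b', 'd']
'a': index 2 in ['e', 'c', 'a', 'b', 'd'] -> ['a', 'e', 'c', 'b', 'd']


Output: [3, 2, 2, 3, 4, 2]


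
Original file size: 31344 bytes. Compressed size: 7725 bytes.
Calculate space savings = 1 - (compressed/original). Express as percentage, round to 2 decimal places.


ratio = compressed/original = 7725/31344 = 0.246459
savings = 1 - ratio = 1 - 0.246459 = 0.753541
as a percentage: 0.753541 * 100 = 75.35%

Space savings = 1 - 7725/31344 = 75.35%


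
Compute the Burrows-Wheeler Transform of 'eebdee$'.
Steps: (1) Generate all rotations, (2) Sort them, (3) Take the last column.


Rotations (sorted):
  0: $eebdee -> last char: e
  1: bdee$ee -> last char: e
  2: dee$eeb -> last char: b
  3: e$eebde -> last char: e
  4: ebdee$e -> last char: e
  5: ee$eebd -> last char: d
  6: eebdee$ -> last char: $


BWT = eebeed$


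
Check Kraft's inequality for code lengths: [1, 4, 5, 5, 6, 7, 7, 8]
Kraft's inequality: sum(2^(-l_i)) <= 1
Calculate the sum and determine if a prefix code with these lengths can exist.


Sum = 2^(-1) + 2^(-4) + 2^(-5) + 2^(-5) + 2^(-6) + 2^(-7) + 2^(-7) + 2^(-8)
    = 0.5 + 0.0625 + 0.03125 + 0.03125 + 0.015625 + 0.0078125 + 0.0078125 + 0.00390625
    = 169/256 = 0.66015625
Since 0.66015625 <= 1, Kraft's inequality IS satisfied.
A prefix code with these lengths CAN exist.

Kraft sum = 0.66015625. Satisfied.


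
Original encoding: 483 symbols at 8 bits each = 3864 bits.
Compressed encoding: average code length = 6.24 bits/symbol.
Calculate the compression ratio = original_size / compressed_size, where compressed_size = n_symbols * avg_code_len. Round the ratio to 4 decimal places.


original_size = n_symbols * orig_bits = 483 * 8 = 3864 bits
compressed_size = n_symbols * avg_code_len = 483 * 6.24 = 3013.92 bits
ratio = original_size / compressed_size = 3864 / 3013.92 = 1.2821

Compression ratio = 1.2821


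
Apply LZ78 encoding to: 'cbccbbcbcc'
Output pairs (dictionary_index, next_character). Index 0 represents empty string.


LZ78 encoding steps:
Dictionary: {0: ''}
Step 1: w='' (idx 0), next='c' -> output (0, 'c'), add 'c' as idx 1
Step 2: w='' (idx 0), next='b' -> output (0, 'b'), add 'b' as idx 2
Step 3: w='c' (idx 1), next='c' -> output (1, 'c'), add 'cc' as idx 3
Step 4: w='b' (idx 2), next='b' -> output (2, 'b'), add 'bb' as idx 4
Step 5: w='c' (idx 1), next='b' -> output (1, 'b'), add 'cb' as idx 5
Step 6: w='cc' (idx 3), end of input -> output (3, '')


Encoded: [(0, 'c'), (0, 'b'), (1, 'c'), (2, 'b'), (1, 'b'), (3, '')]


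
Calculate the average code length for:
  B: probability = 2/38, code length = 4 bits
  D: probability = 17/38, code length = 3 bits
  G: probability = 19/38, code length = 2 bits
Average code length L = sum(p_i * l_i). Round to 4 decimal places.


Weighted contributions p_i * l_i:
  B: (2/38) * 4 = 8/38
  D: (17/38) * 3 = 51/38
  G: (19/38) * 2 = 38/38
Sum = (8 + 51 + 38)/38 = 97/38

L = 97/38 = 2.5526 bits/symbol


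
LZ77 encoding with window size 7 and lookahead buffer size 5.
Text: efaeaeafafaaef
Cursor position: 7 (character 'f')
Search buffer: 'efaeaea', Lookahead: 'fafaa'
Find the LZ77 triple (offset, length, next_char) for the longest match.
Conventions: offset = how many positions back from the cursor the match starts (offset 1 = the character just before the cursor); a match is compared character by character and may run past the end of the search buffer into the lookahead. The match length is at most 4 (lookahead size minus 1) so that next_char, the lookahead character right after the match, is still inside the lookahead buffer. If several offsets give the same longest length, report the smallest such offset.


Try each offset into the search buffer:
  offset=1 (pos 6, char 'a'): match length 0
  offset=2 (pos 5, char 'e'): match length 0
  offset=3 (pos 4, char 'a'): match length 0
  offset=4 (pos 3, char 'e'): match length 0
  offset=5 (pos 2, char 'a'): match length 0
  offset=6 (pos 1, char 'f'): match length 2
  offset=7 (pos 0, char 'e'): match length 0
Longest match has length 2 at offset 6.
next_char = character at position 7 + 2 = 9 -> 'f'

Best match: offset=6, length=2 (matching 'fa' starting at position 1)
LZ77 triple: (6, 2, 'f')


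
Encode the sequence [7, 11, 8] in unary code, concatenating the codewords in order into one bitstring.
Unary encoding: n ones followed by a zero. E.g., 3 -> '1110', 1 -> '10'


Encode each number as n ones followed by a terminating 0:
  7 -> 11111110 (8 bits)
  11 -> 111111111110 (12 bits)
  8 -> 111111110 (9 bits)
Total length = 8 + 12 + 9 = 29 bits.

Unary([7, 11, 8]) = 11111110111111111110111111110 (29 bits)


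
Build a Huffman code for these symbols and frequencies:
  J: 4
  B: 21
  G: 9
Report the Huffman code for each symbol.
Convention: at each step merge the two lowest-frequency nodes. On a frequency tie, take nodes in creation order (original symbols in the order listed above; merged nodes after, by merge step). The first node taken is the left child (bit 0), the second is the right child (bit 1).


Huffman tree construction:
Step 1: Merge J(4) + G(9) = 13
Step 2: Merge (J+G)(13) + B(21) = 34
Read each symbol's code off the tree from the root (left child = 0, right child = 1).

Codes:
  J: 00 (length 2)
  B: 1 (length 1)
  G: 01 (length 2)
Average code length: 47/34 = 1.3824 bits/symbol


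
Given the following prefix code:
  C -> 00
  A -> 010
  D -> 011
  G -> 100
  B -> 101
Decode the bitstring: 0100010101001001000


Decoding step by step:
Bits 010 -> A
Bits 00 -> C
Bits 101 -> B
Bits 010 -> A
Bits 010 -> A
Bits 010 -> A
Bits 00 -> C


Decoded message: ACBAAAC


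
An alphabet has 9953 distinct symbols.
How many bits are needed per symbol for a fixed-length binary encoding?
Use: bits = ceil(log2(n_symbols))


log2(9953) = 13.2809
Bracket: 2^13 = 8192 < 9953 <= 2^14 = 16384
So ceil(log2(9953)) = 14

bits = ceil(log2(9953)) = ceil(13.2809) = 14 bits


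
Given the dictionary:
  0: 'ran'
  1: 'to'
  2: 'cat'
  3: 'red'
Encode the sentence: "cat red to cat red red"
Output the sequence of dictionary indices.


Look up each word in the dictionary:
  'cat' -> 2
  'red' -> 3
  'to' -> 1
  'cat' -> 2
  'red' -> 3
  'red' -> 3

Encoded: [2, 3, 1, 2, 3, 3]


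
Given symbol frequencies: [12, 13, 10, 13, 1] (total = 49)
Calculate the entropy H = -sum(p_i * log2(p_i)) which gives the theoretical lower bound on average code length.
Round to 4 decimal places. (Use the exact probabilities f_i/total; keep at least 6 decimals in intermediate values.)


Per-symbol terms -p_i * log2(p_i) with p_i = f_i/49:
  p = 12/49 = 0.244898: log2(p) = -2.029747, -p*log2(p) = 0.497081
  p = 13/49 = 0.265306: log2(p) = -1.914270, -p*log2(p) = 0.507868
  p = 10/49 = 0.204082: log2(p) = -2.292782, -p*log2(p) = 0.467915
  p = 13/49 = 0.265306: log2(p) = -1.914270, -p*log2(p) = 0.507868
  p = 1/49 = 0.020408: log2(p) = -5.614710, -p*log2(p) = 0.114586
H = 0.497081 + 0.507868 + 0.467915 + 0.507868 + 0.114586 = 2.095318

H = 2.0953 bits/symbol


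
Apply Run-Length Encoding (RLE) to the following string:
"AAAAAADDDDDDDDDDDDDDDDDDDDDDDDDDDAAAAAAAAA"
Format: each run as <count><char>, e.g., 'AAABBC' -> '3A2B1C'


Scanning runs left to right:
  i=0: run of 'A' x 6 -> '6A'
  i=6: run of 'D' x 27 -> '27D'
  i=33: run of 'A' x 9 -> '9A'

RLE = 6A27D9A


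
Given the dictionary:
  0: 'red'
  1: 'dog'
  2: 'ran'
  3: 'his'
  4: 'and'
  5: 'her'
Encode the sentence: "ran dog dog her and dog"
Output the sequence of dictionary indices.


Look up each word in the dictionary:
  'ran' -> 2
  'dog' -> 1
  'dog' -> 1
  'her' -> 5
  'and' -> 4
  'dog' -> 1

Encoded: [2, 1, 1, 5, 4, 1]


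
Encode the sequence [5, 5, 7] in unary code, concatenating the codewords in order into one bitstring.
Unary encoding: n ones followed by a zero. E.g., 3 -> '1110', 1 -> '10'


Encode each number as n ones followed by a terminating 0:
  5 -> 111110 (6 bits)
  5 -> 111110 (6 bits)
  7 -> 11111110 (8 bits)
Total length = 6 + 6 + 8 = 20 bits.

Unary([5, 5, 7]) = 11111011111011111110 (20 bits)


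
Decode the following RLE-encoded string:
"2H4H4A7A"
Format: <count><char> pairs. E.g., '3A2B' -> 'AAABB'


Expanding each <count><char> pair:
  2H -> 'HH'
  4H -> 'HHHH'
  4A -> 'AAAA'
  7A -> 'AAAAAAA'

Decoded = HHHHHHAAAAAAAAAAA


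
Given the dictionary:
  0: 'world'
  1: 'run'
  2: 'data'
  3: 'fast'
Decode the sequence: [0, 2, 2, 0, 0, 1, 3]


Look up each index in the dictionary:
  0 -> 'world'
  2 -> 'data'
  2 -> 'data'
  0 -> 'world'
  0 -> 'world'
  1 -> 'run'
  3 -> 'fast'

Decoded: "world data data world world run fast"


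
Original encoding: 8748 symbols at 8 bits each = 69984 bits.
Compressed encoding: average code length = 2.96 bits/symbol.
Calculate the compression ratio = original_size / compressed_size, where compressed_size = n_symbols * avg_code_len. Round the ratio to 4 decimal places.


original_size = n_symbols * orig_bits = 8748 * 8 = 69984 bits
compressed_size = n_symbols * avg_code_len = 8748 * 2.96 = 25894.08 bits
ratio = original_size / compressed_size = 69984 / 25894.08 = 2.7027

Compression ratio = 2.7027


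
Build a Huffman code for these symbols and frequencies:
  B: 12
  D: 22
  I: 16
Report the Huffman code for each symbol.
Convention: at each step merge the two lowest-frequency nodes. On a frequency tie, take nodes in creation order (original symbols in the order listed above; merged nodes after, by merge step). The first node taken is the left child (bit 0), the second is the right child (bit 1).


Huffman tree construction:
Step 1: Merge B(12) + I(16) = 28
Step 2: Merge D(22) + (B+I)(28) = 50
Read each symbol's code off the tree from the root (left child = 0, right child = 1).

Codes:
  B: 10 (length 2)
  D: 0 (length 1)
  I: 11 (length 2)
Average code length: 78/50 = 1.5600 bits/symbol


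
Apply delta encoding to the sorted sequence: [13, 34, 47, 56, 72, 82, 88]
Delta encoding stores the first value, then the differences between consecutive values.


First value: 13
Deltas:
  34 - 13 = 21
  47 - 34 = 13
  56 - 47 = 9
  72 - 56 = 16
  82 - 72 = 10
  88 - 82 = 6


Delta encoded: [13, 21, 13, 9, 16, 10, 6]


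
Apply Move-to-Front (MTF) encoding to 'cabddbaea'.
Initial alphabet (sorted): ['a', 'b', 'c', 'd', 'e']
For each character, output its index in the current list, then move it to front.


MTF encoding:
'c': index 2 in ['a', 'b', 'c', 'd', 'e'] -> ['c', 'a', 'b', 'd', 'e']
'a': index 1 in ['c', 'a', 'b', 'd', 'e'] -> ['a', 'c', 'b', 'd', 'e']
'b': index 2 in ['a', 'c', 'b', 'd', 'e'] -> ['b', 'a', 'c', 'd', 'e']
'd': index 3 in ['b', 'a', 'c', 'd', 'e'] -> ['d', 'b', 'a', 'c', 'e']
'd': index 0 in ['d', 'b', 'a', 'c', 'e'] -> ['d', 'b', 'a', 'c', 'e']
'b': index 1 in ['d', 'b', 'a', 'c', 'e'] -> ['b', 'd', 'a', 'c', 'e']
'a': index 2 in ['b', 'd', 'a', 'c', 'e'] -> ['a', 'b', 'd', 'c', 'e']
'e': index 4 in ['a', 'b', 'd', 'c', 'e'] -> ['e', 'a', 'b', 'd', 'c']
'a': index 1 in ['e', 'a', 'b', 'd', 'c'] -> ['a', 'e', 'b', 'd', 'c']


Output: [2, 1, 2, 3, 0, 1, 2, 4, 1]


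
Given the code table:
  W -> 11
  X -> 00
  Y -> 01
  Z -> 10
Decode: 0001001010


Decoding:
00 -> X
01 -> Y
00 -> X
10 -> Z
10 -> Z


Result: XYXZZ


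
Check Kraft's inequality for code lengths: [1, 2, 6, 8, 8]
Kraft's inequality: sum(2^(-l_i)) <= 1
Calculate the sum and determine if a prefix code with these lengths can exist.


Sum = 2^(-1) + 2^(-2) + 2^(-6) + 2^(-8) + 2^(-8)
    = 0.5 + 0.25 + 0.015625 + 0.00390625 + 0.00390625
    = 198/256 = 0.7734375
Since 0.7734375 <= 1, Kraft's inequality IS satisfied.
A prefix code with these lengths CAN exist.

Kraft sum = 0.7734375. Satisfied.


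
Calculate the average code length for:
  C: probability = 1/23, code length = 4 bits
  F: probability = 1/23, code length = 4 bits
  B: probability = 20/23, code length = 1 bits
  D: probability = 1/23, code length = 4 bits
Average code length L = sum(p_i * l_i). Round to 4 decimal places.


Weighted contributions p_i * l_i:
  C: (1/23) * 4 = 4/23
  F: (1/23) * 4 = 4/23
  B: (20/23) * 1 = 20/23
  D: (1/23) * 4 = 4/23
Sum = (4 + 4 + 20 + 4)/23 = 32/23

L = 32/23 = 1.3913 bits/symbol


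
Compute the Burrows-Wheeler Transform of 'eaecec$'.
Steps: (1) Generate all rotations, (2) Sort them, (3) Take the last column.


Rotations (sorted):
  0: $eaecec -> last char: c
  1: aecec$e -> last char: e
  2: c$eaece -> last char: e
  3: cec$eae -> last char: e
  4: eaecec$ -> last char: $
  5: ec$eaec -> last char: c
  6: ecec$ea -> last char: a


BWT = ceee$ca


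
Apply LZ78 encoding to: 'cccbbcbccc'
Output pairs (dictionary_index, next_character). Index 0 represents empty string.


LZ78 encoding steps:
Dictionary: {0: ''}
Step 1: w='' (idx 0), next='c' -> output (0, 'c'), add 'c' as idx 1
Step 2: w='c' (idx 1), next='c' -> output (1, 'c'), add 'cc' as idx 2
Step 3: w='' (idx 0), next='b' -> output (0, 'b'), add 'b' as idx 3
Step 4: w='b' (idx 3), next='c' -> output (3, 'c'), add 'bc' as idx 4
Step 5: w='bc' (idx 4), next='c' -> output (4, 'c'), add 'bcc' as idx 5
Step 6: w='c' (idx 1), end of input -> output (1, '')


Encoded: [(0, 'c'), (1, 'c'), (0, 'b'), (3, 'c'), (4, 'c'), (1, '')]


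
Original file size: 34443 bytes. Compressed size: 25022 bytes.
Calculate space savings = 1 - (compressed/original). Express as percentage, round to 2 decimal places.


ratio = compressed/original = 25022/34443 = 0.726476
savings = 1 - ratio = 1 - 0.726476 = 0.273524
as a percentage: 0.273524 * 100 = 27.35%

Space savings = 1 - 25022/34443 = 27.35%


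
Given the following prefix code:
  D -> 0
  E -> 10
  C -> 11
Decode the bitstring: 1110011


Decoding step by step:
Bits 11 -> C
Bits 10 -> E
Bits 0 -> D
Bits 11 -> C


Decoded message: CEDC


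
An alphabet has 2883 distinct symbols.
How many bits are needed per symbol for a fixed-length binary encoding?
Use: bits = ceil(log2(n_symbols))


log2(2883) = 11.4934
Bracket: 2^11 = 2048 < 2883 <= 2^12 = 4096
So ceil(log2(2883)) = 12

bits = ceil(log2(2883)) = ceil(11.4934) = 12 bits


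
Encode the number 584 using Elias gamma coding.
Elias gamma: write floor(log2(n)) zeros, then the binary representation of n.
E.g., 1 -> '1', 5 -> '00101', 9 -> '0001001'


num_bits = floor(log2(584)) + 1 = 10
leading_zeros = num_bits - 1 = 9
binary(584) = 1001001000

Elias gamma(584) = '000000000' + '1001001000' = 0000000001001001000 (19 bits)


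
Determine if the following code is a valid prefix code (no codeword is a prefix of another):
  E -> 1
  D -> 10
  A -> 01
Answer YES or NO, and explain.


Checking each pair (does one codeword prefix another?):
  E='1' vs D='10': prefix -- VIOLATION

NO -- this is NOT a valid prefix code. E (1) is a prefix of D (10).


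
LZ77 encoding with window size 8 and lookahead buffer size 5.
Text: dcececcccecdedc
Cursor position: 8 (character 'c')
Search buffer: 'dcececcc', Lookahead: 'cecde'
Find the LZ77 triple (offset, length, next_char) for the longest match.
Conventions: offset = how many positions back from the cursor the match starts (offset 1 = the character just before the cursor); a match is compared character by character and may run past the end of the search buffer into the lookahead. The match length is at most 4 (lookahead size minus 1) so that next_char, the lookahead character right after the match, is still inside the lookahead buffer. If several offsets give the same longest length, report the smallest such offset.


Try each offset into the search buffer:
  offset=1 (pos 7, char 'c'): match length 1
  offset=2 (pos 6, char 'c'): match length 1
  offset=3 (pos 5, char 'c'): match length 1
  offset=4 (pos 4, char 'e'): match length 0
  offset=5 (pos 3, char 'c'): match length 3
  offset=6 (pos 2, char 'e'): match length 0
  offset=7 (pos 1, char 'c'): match length 3
  offset=8 (pos 0, char 'd'): match length 0
Longest match has length 3, found at offsets 5, 7; take the smallest, offset 5.
next_char = character at position 8 + 3 = 11 -> 'd'

Best match: offset=5, length=3 (matching 'cec' starting at position 3)
LZ77 triple: (5, 3, 'd')


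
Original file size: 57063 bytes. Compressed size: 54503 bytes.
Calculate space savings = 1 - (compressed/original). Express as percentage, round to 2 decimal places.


ratio = compressed/original = 54503/57063 = 0.955137
savings = 1 - ratio = 1 - 0.955137 = 0.044863
as a percentage: 0.044863 * 100 = 4.49%

Space savings = 1 - 54503/57063 = 4.49%


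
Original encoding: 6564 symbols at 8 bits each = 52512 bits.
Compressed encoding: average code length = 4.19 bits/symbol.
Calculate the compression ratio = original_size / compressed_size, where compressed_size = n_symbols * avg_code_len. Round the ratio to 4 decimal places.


original_size = n_symbols * orig_bits = 6564 * 8 = 52512 bits
compressed_size = n_symbols * avg_code_len = 6564 * 4.19 = 27503.16 bits
ratio = original_size / compressed_size = 52512 / 27503.16 = 1.9093

Compression ratio = 1.9093


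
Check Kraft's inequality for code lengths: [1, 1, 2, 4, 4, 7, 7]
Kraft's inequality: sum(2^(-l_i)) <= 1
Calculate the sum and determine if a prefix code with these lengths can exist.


Sum = 2^(-1) + 2^(-1) + 2^(-2) + 2^(-4) + 2^(-4) + 2^(-7) + 2^(-7)
    = 0.5 + 0.5 + 0.25 + 0.0625 + 0.0625 + 0.0078125 + 0.0078125
    = 178/128 = 1.390625
Since 1.390625 > 1, Kraft's inequality is NOT satisfied.
A prefix code with these lengths CANNOT exist.

Kraft sum = 1.390625. Not satisfied.


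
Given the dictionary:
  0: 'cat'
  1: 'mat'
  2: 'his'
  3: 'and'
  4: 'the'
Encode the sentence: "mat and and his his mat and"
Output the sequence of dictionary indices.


Look up each word in the dictionary:
  'mat' -> 1
  'and' -> 3
  'and' -> 3
  'his' -> 2
  'his' -> 2
  'mat' -> 1
  'and' -> 3

Encoded: [1, 3, 3, 2, 2, 1, 3]


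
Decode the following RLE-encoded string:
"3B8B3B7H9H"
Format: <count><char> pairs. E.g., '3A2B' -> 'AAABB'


Expanding each <count><char> pair:
  3B -> 'BBB'
  8B -> 'BBBBBBBB'
  3B -> 'BBB'
  7H -> 'HHHHHHH'
  9H -> 'HHHHHHHHH'

Decoded = BBBBBBBBBBBBBBHHHHHHHHHHHHHHHH


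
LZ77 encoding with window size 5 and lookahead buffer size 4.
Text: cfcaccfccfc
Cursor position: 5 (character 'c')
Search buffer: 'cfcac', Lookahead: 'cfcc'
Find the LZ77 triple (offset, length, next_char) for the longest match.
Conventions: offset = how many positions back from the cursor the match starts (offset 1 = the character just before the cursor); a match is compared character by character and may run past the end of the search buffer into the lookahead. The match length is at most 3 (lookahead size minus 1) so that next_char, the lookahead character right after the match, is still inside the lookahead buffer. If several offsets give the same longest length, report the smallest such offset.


Try each offset into the search buffer:
  offset=1 (pos 4, char 'c'): match length 1
  offset=2 (pos 3, char 'a'): match length 0
  offset=3 (pos 2, char 'c'): match length 1
  offset=4 (pos 1, char 'f'): match length 0
  offset=5 (pos 0, char 'c'): match length 3
Longest match has length 3 at offset 5.
next_char = character at position 5 + 3 = 8 -> 'c'

Best match: offset=5, length=3 (matching 'cfc' starting at position 0)
LZ77 triple: (5, 3, 'c')


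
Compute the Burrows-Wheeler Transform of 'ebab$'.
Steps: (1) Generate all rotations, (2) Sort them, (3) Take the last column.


Rotations (sorted):
  0: $ebab -> last char: b
  1: ab$eb -> last char: b
  2: b$eba -> last char: a
  3: bab$e -> last char: e
  4: ebab$ -> last char: $


BWT = bbae$


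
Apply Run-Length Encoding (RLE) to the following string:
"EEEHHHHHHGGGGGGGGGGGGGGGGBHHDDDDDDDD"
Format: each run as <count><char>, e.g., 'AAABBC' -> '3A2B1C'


Scanning runs left to right:
  i=0: run of 'E' x 3 -> '3E'
  i=3: run of 'H' x 6 -> '6H'
  i=9: run of 'G' x 16 -> '16G'
  i=25: run of 'B' x 1 -> '1B'
  i=26: run of 'H' x 2 -> '2H'
  i=28: run of 'D' x 8 -> '8D'

RLE = 3E6H16G1B2H8D


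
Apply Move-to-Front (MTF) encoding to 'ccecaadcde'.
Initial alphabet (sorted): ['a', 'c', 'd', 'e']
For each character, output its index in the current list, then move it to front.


MTF encoding:
'c': index 1 in ['a', 'c', 'd', 'e'] -> ['c', 'a', 'd', 'e']
'c': index 0 in ['c', 'a', 'd', 'e'] -> ['c', 'a', 'd', 'e']
'e': index 3 in ['c', 'a', 'd', 'e'] -> ['e', 'c', 'a', 'd']
'c': index 1 in ['e', 'c', 'a', 'd'] -> ['c', 'e', 'a', 'd']
'a': index 2 in ['c', 'e', 'a', 'd'] -> ['a', 'c', 'e', 'd']
'a': index 0 in ['a', 'c', 'e', 'd'] -> ['a', 'c', 'e', 'd']
'd': index 3 in ['a', 'c', 'e', 'd'] -> ['d', 'a', 'c', 'e']
'c': index 2 in ['d', 'a', 'c', 'e'] -> ['c', 'd', 'a', 'e']
'd': index 1 in ['c', 'd', 'a', 'e'] -> ['d', 'c', 'a', 'e']
'e': index 3 in ['d', 'c', 'a', 'e'] -> ['e', 'd', 'c', 'a']


Output: [1, 0, 3, 1, 2, 0, 3, 2, 1, 3]
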